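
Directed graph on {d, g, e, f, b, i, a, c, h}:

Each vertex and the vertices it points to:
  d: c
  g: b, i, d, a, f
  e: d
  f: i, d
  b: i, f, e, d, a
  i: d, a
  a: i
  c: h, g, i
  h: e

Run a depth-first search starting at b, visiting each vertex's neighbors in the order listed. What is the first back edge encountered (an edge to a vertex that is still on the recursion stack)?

DFS from b (visiting each vertex's neighbors in the order listed); mark gray on enter, black on exit:
b gray
  i gray
    d gray
      c gray
        h gray
          e gray
            e→d: d is gray → back edge
First back edge: e → d.

e->d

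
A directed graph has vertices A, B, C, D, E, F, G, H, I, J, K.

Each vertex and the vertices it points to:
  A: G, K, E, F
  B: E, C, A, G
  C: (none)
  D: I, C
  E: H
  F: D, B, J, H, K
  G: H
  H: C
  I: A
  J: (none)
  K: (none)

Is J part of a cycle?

J lies on a cycle iff there is a path from J back to itself.
Exploring from J, it never reaches itself; equivalently, its strongly connected component is a singleton.

No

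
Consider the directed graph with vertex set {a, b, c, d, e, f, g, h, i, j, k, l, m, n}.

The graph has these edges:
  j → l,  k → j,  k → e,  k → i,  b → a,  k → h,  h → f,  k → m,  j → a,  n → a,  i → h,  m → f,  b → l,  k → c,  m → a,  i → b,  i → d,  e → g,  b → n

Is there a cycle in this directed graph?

DFS with white/gray/black marking, starting from l:
l gray
l black
a gray
a black
b gray
  b→l: l black — skip
  n gray
    n→a: a black — skip
  n black
  b→a: a black — skip
b black
c gray
c black
d gray
d black
e gray
  g gray
  g black
e black
f gray
f black
h gray
  h→f: f black — skip
h black
i gray
  i→b: b black — skip
  i→d: d black — skip
  i→h: h black — skip
i black
j gray
  j→a: a black — skip
  j→l: l black — skip
j black
k gray
  k→e: e black — skip
  k→j: j black — skip
  m gray
    m→f: f black — skip
    m→a: a black — skip
  m black
  k→i: i black — skip
  k→c: c black — skip
  k→h: h black — skip
k black
Every edge goes to a white or black vertex — no back edge, so the graph is acyclic.

No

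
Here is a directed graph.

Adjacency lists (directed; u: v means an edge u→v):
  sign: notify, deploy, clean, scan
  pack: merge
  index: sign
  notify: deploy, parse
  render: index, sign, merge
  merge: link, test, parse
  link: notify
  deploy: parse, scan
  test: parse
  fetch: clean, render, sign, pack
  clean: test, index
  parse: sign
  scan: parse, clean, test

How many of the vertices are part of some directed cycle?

A vertex is on a directed cycle iff it belongs to a strongly connected component of size ≥ 2 (or has a self-loop).
The vertices on cycles are {scan, sign, test, clean, index, parse, deploy, notify} — 8 in total.

8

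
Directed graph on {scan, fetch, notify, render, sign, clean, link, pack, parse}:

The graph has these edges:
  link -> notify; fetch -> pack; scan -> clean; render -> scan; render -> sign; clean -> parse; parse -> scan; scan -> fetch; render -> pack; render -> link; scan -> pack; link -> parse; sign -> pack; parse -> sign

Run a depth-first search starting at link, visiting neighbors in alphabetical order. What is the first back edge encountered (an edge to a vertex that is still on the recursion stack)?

DFS from link (visiting neighbors in alphabetical order); mark gray on enter, black on exit:
link gray
  notify gray
  notify black
  parse gray
    scan gray
      clean gray
        clean→parse: parse is gray → back edge
First back edge: clean → parse.

clean→parse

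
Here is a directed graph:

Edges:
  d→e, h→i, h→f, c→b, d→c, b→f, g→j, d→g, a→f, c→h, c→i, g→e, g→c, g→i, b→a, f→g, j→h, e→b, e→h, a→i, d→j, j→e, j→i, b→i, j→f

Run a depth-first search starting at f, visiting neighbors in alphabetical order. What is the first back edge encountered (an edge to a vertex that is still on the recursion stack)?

DFS from f (visiting neighbors in alphabetical order); mark gray on enter, black on exit:
f gray
  g gray
    c gray
      b gray
        a gray
          a→f: f is gray → back edge
First back edge: a → f.

a→f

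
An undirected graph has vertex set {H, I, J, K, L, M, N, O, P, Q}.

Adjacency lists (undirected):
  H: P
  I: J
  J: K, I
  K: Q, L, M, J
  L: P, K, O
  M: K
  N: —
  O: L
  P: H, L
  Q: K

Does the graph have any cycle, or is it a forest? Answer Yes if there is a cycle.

No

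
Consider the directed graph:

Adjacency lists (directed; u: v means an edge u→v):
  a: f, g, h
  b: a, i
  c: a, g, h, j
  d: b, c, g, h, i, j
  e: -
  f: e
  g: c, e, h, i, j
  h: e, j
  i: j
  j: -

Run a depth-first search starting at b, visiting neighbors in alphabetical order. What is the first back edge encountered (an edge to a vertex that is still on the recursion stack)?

c→a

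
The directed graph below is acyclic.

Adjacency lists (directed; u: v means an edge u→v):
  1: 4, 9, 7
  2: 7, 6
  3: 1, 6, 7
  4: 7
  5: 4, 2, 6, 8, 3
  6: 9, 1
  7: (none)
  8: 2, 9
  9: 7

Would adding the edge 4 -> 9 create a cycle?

No

Adding 4→9 creates a cycle iff 9 can already reach 4.
Explore from 9: no path reaches 4. The graph stays acyclic.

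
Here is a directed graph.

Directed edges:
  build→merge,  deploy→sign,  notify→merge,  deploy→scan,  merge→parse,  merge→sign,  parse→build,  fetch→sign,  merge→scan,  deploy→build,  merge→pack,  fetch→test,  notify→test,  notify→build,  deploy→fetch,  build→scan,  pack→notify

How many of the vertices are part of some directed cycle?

A vertex is on a directed cycle iff it belongs to a strongly connected component of size ≥ 2 (or has a self-loop).
The vertices on cycles are {pack, build, merge, parse, notify} — 5 in total.

5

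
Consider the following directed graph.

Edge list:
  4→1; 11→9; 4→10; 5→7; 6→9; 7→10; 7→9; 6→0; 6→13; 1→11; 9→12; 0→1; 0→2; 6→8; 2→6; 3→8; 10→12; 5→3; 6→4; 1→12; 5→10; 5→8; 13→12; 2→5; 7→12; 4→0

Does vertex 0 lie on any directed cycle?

0 is on a cycle iff 0 can reach itself via ≥1 edge.
0 → 2 → 6 → 0 — yes.

Yes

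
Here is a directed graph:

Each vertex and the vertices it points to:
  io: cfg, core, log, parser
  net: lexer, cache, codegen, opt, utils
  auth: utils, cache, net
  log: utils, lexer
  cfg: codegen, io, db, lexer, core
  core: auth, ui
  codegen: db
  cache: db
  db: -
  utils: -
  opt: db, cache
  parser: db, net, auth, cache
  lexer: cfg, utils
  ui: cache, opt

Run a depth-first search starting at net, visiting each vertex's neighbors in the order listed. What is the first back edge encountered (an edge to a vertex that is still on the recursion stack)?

io→cfg

DFS from net (visiting each vertex's neighbors in the order listed); mark gray on enter, black on exit:
net gray
  lexer gray
    cfg gray
      codegen gray
        db gray
        db black
      codegen black
      io gray
        io→cfg: cfg is gray → back edge
First back edge: io → cfg.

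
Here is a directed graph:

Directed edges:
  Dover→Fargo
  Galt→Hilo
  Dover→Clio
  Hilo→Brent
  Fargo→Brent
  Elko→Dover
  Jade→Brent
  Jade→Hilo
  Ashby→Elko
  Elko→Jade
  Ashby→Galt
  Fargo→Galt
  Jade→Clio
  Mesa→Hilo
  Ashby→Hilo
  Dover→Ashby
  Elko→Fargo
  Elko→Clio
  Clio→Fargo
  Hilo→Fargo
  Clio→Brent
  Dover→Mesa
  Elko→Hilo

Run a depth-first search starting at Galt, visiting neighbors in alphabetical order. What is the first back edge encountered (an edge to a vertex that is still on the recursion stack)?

DFS from Galt (visiting neighbors in alphabetical order); mark gray on enter, black on exit:
Galt gray
  Hilo gray
    Brent gray
    Brent black
    Fargo gray
      Fargo→Brent: Brent black — skip
      Fargo→Galt: Galt is gray → back edge
First back edge: Fargo → Galt.

Fargo→Galt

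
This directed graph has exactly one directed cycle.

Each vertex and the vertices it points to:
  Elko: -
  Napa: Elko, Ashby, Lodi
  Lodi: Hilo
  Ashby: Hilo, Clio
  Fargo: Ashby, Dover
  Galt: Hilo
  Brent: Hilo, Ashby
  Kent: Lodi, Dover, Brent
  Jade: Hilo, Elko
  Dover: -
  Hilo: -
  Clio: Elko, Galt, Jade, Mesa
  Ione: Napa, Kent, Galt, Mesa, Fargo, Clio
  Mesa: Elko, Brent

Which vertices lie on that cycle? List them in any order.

DFS with gray/black marking from Clio:
Clio gray
  Elko gray
  Elko black
  Galt gray
    Hilo gray
    Hilo black
  Galt black
  Jade gray
    Jade→Hilo: Hilo black — skip
    Jade→Elko: Elko black — skip
  Jade black
  Mesa gray
    Mesa→Elko: Elko black — skip
    Brent gray
      Brent→Hilo: Hilo black — skip
      Ashby gray
        Ashby→Hilo: Hilo black — skip
        Ashby→Clio: Clio is gray → back edge
Back edge closes the cycle Clio → Mesa → Brent → Ashby → Clio; its vertices are {Clio, Mesa, Ashby, Brent}.

Clio, Mesa, Ashby, Brent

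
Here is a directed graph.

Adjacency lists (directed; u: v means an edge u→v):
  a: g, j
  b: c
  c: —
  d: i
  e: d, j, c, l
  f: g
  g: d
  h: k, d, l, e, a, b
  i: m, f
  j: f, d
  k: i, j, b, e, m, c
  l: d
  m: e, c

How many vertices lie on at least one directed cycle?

A vertex is on a directed cycle iff it belongs to a strongly connected component of size ≥ 2 (or has a self-loop).
The vertices on cycles are {d, e, f, g, i, j, l, m} — 8 in total.

8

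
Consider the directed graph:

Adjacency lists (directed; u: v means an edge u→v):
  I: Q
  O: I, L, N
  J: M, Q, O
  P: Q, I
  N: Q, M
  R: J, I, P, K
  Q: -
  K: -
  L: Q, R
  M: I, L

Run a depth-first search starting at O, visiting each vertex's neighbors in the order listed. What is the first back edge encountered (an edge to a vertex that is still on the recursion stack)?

M→L

DFS from O (visiting each vertex's neighbors in the order listed); mark gray on enter, black on exit:
O gray
  I gray
    Q gray
    Q black
  I black
  L gray
    L→Q: Q black — skip
    R gray
      J gray
        M gray
          M→I: I black — skip
          M→L: L is gray → back edge
First back edge: M → L.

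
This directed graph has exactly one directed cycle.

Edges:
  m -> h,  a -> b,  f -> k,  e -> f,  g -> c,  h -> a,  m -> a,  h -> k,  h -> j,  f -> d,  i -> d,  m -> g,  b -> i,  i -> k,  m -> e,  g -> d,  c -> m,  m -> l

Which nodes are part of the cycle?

c, g, m

DFS with gray/black marking from m:
m gray
  g gray
    d gray
    d black
    c gray
      c→m: m is gray → back edge
Back edge closes the cycle m → g → c → m; its vertices are {c, g, m}.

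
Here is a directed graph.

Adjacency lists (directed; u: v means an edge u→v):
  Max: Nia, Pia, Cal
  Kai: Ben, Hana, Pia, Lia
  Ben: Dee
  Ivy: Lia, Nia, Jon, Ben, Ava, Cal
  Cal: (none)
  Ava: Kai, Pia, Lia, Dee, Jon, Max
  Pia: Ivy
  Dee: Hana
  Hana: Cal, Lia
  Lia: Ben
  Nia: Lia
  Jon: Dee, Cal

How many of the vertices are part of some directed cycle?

A vertex is on a directed cycle iff it belongs to a strongly connected component of size ≥ 2 (or has a self-loop).
The vertices on cycles are {Ava, Ben, Dee, Ivy, Kai, Lia, Max, Pia, Hana} — 9 in total.

9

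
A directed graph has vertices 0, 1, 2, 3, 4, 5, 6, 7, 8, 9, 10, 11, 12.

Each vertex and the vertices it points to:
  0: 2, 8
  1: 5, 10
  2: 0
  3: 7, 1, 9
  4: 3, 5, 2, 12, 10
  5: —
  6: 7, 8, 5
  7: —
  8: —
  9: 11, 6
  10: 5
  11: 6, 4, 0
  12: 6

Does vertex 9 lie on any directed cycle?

Yes

9 is on a cycle iff 9 can reach itself via ≥1 edge.
9 → 11 → 4 → 3 → 9 — yes.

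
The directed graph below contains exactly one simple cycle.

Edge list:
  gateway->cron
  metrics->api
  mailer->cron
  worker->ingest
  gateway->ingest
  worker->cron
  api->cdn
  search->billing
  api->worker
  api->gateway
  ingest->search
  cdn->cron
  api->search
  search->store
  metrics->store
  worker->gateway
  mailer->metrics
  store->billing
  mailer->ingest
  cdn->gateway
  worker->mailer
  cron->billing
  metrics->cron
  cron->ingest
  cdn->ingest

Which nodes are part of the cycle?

api, mailer, worker, metrics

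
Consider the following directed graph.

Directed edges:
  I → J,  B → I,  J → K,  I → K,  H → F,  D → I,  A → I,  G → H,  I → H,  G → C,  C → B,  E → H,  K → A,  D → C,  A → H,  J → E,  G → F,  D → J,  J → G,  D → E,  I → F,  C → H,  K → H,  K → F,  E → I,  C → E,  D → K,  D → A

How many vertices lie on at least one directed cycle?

A vertex is on a directed cycle iff it belongs to a strongly connected component of size ≥ 2 (or has a self-loop).
The vertices on cycles are {A, B, C, E, G, I, J, K} — 8 in total.

8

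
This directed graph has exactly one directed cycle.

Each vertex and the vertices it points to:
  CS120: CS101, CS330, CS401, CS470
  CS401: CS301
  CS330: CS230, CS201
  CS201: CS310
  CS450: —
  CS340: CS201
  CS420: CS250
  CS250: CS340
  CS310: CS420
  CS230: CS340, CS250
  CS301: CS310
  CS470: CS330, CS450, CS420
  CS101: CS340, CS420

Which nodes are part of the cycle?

DFS with gray/black marking from CS420:
CS420 gray
  CS250 gray
    CS340 gray
      CS201 gray
        CS310 gray
          CS310→CS420: CS420 is gray → back edge
Back edge closes the cycle CS420 → CS250 → CS340 → CS201 → CS310 → CS420; its vertices are {CS201, CS250, CS310, CS340, CS420}.

CS201, CS250, CS310, CS340, CS420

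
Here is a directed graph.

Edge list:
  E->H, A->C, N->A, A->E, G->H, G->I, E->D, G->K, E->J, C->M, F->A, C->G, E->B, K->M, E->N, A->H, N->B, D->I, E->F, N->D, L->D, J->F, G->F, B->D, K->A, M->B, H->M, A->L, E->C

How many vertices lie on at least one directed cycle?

8

A vertex is on a directed cycle iff it belongs to a strongly connected component of size ≥ 2 (or has a self-loop).
The vertices on cycles are {A, C, E, F, G, J, K, N} — 8 in total.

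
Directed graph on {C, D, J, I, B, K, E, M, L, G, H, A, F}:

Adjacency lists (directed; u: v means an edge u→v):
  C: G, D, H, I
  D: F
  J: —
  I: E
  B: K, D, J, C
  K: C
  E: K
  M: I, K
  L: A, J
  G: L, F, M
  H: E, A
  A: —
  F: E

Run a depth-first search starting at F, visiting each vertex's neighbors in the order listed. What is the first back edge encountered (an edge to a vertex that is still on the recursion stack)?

G->F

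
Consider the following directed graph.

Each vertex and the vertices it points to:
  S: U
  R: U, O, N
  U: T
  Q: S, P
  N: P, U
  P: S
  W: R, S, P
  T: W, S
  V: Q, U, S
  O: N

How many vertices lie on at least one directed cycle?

A vertex is on a directed cycle iff it belongs to a strongly connected component of size ≥ 2 (or has a self-loop).
The vertices on cycles are {N, O, P, R, S, T, U, W} — 8 in total.

8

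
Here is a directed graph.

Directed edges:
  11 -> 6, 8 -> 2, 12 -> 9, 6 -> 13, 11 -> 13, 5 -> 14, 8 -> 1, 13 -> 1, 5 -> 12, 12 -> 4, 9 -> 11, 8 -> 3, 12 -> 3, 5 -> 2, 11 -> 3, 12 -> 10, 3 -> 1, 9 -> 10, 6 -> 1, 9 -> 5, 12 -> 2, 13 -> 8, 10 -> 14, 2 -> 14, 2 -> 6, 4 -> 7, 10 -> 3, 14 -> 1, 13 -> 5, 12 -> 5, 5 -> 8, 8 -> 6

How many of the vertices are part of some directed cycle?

8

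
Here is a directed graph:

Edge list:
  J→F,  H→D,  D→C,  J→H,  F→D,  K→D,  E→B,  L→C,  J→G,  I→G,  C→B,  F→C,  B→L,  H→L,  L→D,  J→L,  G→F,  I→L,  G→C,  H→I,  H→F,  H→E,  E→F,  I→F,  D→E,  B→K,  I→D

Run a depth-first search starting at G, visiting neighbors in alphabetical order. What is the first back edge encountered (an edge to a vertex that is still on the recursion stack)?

D→C

DFS from G (visiting neighbors in alphabetical order); mark gray on enter, black on exit:
G gray
  C gray
    B gray
      K gray
        D gray
          D→C: C is gray → back edge
First back edge: D → C.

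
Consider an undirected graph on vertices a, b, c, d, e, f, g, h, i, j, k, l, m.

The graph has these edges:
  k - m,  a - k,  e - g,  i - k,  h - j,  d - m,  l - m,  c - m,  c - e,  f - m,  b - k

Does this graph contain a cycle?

No

DFS, tracking each vertex's parent; an edge to a visited non-parent vertex closes a cycle.
Start from b:
visit b (parent –)
  visit k (parent b)
    k–b: parent, skip
    visit i (parent k)
      i–k: parent, skip
    visit a (parent k)
      a–k: parent, skip
    visit m (parent k)
      visit d (parent m)
        d–m: parent, skip
      visit l (parent m)
        l–m: parent, skip
      m–k: parent, skip
      visit f (parent m)
        f–m: parent, skip
      visit c (parent m)
        c–m: parent, skip
        visit e (parent c)
          visit g (parent e)
            g–e: parent, skip
          e–c: parent, skip
visit h (parent –)
  visit j (parent h)
    j–h: parent, skip
No non-parent visited neighbor found — the graph is a forest.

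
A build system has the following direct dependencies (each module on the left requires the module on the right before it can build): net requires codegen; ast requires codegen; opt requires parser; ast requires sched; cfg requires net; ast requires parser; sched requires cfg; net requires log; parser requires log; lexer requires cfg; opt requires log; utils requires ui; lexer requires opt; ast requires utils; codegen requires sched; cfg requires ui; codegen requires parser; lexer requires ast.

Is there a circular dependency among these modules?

DFS with white/gray/black marking, starting from lexer:
lexer gray
  opt gray
    log gray
    log black
    parser gray
      parser→log: log black — skip
    parser black
  opt black
  cfg gray
    ui gray
    ui black
    net gray
      codegen gray
        codegen→parser: parser black — skip
        sched gray
          sched→cfg: cfg is gray → back edge
Back edge found, so a cycle exists: cfg → net → codegen → sched → cfg.

Yes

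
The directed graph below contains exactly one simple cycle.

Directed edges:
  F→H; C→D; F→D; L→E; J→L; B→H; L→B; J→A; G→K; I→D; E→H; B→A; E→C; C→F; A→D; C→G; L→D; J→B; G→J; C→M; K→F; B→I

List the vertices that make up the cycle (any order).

C, E, G, J, L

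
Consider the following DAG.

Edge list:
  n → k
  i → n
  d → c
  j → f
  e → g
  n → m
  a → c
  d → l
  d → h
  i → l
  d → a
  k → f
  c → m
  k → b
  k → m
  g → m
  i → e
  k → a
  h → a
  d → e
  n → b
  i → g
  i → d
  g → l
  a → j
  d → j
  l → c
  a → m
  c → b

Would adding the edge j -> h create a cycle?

Yes

Adding j→h creates a cycle iff h can already reach j.
Path from h: h → a → j.
So h → … → j → h is a cycle.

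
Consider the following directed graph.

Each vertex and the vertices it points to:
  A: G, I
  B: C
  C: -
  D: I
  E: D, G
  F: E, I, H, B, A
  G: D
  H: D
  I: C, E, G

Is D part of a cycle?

Yes

D is on a cycle iff D can reach itself via ≥1 edge.
D → I → E → D — yes.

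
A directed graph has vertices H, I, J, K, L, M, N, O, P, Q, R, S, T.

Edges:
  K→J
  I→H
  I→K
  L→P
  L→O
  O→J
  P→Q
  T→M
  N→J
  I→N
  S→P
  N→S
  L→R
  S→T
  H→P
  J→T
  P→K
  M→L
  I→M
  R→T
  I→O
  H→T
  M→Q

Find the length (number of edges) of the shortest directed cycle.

For each vertex v, BFS finds the shortest path from v back to v.
The shortest such closed walk is M → L → R → T → M, length 4.

4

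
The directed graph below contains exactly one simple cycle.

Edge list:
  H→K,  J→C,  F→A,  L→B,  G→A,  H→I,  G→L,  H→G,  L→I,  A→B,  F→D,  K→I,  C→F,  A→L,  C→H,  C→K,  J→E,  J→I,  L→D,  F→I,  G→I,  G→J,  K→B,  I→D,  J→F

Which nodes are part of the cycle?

DFS with gray/black marking from H:
H gray
  G gray
    J gray
      C gray
        C→H: H is gray → back edge
Back edge closes the cycle H → G → J → C → H; its vertices are {C, G, H, J}.

C, G, H, J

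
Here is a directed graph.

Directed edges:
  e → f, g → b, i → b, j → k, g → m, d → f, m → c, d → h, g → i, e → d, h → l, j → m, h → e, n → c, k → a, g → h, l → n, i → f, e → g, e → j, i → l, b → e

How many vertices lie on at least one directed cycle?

A vertex is on a directed cycle iff it belongs to a strongly connected component of size ≥ 2 (or has a self-loop).
The vertices on cycles are {b, d, e, g, h, i} — 6 in total.

6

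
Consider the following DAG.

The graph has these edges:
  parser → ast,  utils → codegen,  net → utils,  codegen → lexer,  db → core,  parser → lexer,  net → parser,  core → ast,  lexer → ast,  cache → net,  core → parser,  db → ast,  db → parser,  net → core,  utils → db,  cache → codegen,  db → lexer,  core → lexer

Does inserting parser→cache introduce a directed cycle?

Yes

Adding parser→cache creates a cycle iff cache can already reach parser.
Path from cache: cache → net → parser.
So cache → … → parser → cache is a cycle.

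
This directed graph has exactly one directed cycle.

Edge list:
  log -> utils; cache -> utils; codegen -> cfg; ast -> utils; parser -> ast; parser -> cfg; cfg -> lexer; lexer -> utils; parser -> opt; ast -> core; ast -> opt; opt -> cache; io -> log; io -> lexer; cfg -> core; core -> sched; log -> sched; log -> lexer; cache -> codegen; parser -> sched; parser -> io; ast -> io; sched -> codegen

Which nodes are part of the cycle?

cfg, core, sched, codegen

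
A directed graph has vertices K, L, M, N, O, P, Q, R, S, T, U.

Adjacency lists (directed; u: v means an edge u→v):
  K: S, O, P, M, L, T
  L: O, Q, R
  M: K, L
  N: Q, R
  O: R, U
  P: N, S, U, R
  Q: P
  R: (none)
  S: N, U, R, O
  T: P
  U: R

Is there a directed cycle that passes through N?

Yes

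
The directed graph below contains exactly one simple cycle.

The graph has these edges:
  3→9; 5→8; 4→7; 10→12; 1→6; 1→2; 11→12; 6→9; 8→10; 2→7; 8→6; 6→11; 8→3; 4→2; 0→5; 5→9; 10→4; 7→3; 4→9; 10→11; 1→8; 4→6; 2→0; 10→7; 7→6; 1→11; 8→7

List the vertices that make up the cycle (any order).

0, 2, 4, 5, 8, 10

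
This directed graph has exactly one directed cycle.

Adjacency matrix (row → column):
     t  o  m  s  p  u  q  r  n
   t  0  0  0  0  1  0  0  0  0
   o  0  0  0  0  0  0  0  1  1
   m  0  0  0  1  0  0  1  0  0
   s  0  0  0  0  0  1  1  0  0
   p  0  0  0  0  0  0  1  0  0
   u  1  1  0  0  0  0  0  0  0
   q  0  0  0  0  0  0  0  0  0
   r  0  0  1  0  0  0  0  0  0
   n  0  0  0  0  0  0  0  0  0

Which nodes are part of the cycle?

m, o, r, s, u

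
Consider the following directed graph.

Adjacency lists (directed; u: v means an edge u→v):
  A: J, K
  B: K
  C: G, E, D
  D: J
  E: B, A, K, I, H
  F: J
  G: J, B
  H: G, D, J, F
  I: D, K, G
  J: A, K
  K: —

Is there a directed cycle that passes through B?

B lies on a cycle iff there is a path from B back to itself.
Exploring from B, it never reaches itself; equivalently, its strongly connected component is a singleton.

No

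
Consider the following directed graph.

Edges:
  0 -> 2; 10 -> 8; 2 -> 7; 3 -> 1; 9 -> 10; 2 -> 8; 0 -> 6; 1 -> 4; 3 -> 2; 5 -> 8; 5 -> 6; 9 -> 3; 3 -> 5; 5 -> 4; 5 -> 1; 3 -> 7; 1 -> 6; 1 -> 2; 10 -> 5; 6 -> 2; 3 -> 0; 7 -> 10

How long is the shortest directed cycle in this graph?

For each vertex v, BFS finds the shortest path from v back to v.
The shortest such closed walk is 1 → 2 → 7 → 10 → 5 → 1, length 5.

5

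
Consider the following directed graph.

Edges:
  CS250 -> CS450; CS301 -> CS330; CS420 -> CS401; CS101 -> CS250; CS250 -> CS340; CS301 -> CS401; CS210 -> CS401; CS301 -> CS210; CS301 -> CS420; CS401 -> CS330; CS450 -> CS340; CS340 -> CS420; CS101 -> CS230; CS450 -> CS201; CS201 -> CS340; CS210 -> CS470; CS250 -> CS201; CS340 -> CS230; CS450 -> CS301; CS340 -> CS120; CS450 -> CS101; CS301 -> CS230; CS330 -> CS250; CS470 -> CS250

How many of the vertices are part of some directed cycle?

11

A vertex is on a directed cycle iff it belongs to a strongly connected component of size ≥ 2 (or has a self-loop).
The vertices on cycles are {CS101, CS201, CS210, CS250, CS301, CS330, CS340, CS401, CS420, CS450, CS470} — 11 in total.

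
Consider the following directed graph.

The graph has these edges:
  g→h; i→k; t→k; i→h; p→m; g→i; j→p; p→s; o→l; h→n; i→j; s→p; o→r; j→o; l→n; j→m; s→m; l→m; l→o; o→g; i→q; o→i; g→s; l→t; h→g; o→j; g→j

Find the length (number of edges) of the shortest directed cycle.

For each vertex v, BFS finds the shortest path from v back to v.
The shortest such closed walk is o → j → o, length 2.

2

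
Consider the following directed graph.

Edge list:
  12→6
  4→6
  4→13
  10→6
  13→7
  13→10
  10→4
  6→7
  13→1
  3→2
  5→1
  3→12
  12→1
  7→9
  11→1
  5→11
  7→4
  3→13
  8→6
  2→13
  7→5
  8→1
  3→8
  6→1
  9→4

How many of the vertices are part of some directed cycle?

A vertex is on a directed cycle iff it belongs to a strongly connected component of size ≥ 2 (or has a self-loop).
The vertices on cycles are {4, 6, 7, 9, 10, 13} — 6 in total.

6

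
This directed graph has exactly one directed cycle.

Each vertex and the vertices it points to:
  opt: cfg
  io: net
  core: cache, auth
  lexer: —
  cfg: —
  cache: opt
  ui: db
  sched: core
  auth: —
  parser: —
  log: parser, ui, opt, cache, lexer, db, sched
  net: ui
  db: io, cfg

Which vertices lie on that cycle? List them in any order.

db, io, ui, net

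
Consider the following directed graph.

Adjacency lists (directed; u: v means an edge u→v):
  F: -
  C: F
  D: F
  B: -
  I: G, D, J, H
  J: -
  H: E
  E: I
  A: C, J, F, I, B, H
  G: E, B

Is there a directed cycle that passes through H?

Yes

H is on a cycle iff H can reach itself via ≥1 edge.
H → E → I → H — yes.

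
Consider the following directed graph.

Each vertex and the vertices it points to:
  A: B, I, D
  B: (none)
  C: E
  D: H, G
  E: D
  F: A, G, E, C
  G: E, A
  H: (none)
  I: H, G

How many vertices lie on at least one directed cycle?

5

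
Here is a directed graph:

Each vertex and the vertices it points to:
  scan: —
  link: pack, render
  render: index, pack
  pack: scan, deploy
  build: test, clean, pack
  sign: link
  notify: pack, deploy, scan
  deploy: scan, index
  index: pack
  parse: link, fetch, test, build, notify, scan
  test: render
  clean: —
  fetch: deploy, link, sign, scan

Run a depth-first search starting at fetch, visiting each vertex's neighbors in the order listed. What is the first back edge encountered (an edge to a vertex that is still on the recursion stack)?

DFS from fetch (visiting each vertex's neighbors in the order listed); mark gray on enter, black on exit:
fetch gray
  deploy gray
    scan gray
    scan black
    index gray
      pack gray
        pack→scan: scan black — skip
        pack→deploy: deploy is gray → back edge
First back edge: pack → deploy.

pack→deploy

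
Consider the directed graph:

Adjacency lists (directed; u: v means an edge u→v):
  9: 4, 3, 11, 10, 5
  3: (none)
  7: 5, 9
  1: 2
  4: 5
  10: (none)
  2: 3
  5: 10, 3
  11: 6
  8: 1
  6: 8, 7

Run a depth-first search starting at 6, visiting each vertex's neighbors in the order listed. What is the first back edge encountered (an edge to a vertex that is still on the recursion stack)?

11->6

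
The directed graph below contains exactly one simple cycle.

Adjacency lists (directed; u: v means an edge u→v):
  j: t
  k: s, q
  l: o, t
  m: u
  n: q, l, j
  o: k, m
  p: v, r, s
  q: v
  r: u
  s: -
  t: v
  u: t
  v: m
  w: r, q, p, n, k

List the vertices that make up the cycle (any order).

DFS with gray/black marking from u:
u gray
  t gray
    v gray
      m gray
        m→u: u is gray → back edge
Back edge closes the cycle u → t → v → m → u; its vertices are {m, t, u, v}.

m, t, u, v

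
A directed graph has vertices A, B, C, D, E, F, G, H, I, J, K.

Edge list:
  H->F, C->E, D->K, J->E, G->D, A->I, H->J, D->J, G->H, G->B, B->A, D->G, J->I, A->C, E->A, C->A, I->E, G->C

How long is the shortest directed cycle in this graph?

2

For each vertex v, BFS finds the shortest path from v back to v.
The shortest such closed walk is G → D → G, length 2.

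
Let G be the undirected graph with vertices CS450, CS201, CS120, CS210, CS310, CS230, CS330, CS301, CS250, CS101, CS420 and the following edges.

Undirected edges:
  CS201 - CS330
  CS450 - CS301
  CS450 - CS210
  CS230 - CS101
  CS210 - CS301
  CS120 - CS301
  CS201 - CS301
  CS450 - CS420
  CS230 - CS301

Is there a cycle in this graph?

Yes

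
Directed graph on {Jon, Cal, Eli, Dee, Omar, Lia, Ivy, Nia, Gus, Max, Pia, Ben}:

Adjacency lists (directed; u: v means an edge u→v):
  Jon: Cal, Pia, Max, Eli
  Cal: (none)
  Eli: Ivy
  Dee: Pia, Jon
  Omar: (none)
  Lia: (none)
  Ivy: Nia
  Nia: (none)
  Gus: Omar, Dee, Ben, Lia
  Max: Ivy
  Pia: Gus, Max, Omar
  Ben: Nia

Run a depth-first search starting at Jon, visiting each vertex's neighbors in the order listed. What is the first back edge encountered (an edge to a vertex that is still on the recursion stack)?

Dee->Pia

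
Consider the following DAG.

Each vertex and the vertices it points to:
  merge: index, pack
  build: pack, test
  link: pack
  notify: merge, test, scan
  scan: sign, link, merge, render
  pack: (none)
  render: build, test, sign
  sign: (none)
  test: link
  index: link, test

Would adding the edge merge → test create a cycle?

Adding merge→test creates a cycle iff test can already reach merge.
Explore from test: no path reaches merge. The graph stays acyclic.

No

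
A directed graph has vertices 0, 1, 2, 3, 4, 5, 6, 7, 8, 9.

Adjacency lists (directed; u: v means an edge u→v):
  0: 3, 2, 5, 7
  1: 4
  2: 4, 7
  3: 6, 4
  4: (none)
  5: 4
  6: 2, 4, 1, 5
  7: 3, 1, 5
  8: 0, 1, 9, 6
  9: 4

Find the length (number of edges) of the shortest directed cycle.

4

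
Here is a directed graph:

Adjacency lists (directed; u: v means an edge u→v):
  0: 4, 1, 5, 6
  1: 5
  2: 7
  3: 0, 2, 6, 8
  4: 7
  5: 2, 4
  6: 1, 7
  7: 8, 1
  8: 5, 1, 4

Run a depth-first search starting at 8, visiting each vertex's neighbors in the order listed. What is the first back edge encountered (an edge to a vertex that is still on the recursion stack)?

7→8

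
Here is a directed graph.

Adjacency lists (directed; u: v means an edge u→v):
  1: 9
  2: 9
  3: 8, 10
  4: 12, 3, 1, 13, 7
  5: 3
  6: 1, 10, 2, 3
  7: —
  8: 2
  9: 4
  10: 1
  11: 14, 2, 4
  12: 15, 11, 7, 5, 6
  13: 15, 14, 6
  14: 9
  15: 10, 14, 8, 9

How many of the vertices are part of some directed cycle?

A vertex is on a directed cycle iff it belongs to a strongly connected component of size ≥ 2 (or has a self-loop).
The vertices on cycles are {1, 2, 3, 4, 5, 6, 8, 9, 10, 11, 12, 13, 14, 15} — 14 in total.

14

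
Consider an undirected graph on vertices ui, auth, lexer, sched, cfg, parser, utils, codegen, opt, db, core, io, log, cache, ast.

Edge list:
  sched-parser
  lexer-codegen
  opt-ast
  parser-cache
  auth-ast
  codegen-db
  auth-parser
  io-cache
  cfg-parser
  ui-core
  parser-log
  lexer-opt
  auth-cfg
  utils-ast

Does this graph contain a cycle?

Yes

DFS, tracking each vertex's parent; an edge to a visited non-parent vertex closes a cycle.
Start from utils:
visit utils (parent –)
  visit ast (parent utils)
    ast–utils: parent, skip
    visit auth (parent ast)
      visit cfg (parent auth)
        cfg–auth: parent, skip
        visit parser (parent cfg)
          visit sched (parent parser)
            sched–parser: parent, skip
          parser–auth: auth visited and ≠ parent → cycle
Cycle: auth – cfg – parser – auth.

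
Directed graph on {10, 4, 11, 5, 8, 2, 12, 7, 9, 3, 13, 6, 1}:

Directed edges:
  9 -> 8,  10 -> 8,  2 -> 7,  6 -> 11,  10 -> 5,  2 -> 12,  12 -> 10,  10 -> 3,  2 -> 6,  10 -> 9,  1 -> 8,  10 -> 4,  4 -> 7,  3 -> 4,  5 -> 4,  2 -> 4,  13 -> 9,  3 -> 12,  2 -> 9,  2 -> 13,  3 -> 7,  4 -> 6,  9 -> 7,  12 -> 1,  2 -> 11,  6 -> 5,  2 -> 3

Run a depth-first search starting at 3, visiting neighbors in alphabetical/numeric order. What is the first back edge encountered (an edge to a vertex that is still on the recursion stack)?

5->4

DFS from 3 (visiting neighbors in alphabetical/numeric order); mark gray on enter, black on exit:
3 gray
  4 gray
    6 gray
      5 gray
        5→4: 4 is gray → back edge
First back edge: 5 → 4.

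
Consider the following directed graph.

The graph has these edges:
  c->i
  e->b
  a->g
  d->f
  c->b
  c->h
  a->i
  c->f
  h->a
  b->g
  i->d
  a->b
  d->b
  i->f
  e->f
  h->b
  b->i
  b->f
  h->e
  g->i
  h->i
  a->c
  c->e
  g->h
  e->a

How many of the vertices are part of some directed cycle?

A vertex is on a directed cycle iff it belongs to a strongly connected component of size ≥ 2 (or has a self-loop).
The vertices on cycles are {a, b, c, d, e, g, h, i} — 8 in total.

8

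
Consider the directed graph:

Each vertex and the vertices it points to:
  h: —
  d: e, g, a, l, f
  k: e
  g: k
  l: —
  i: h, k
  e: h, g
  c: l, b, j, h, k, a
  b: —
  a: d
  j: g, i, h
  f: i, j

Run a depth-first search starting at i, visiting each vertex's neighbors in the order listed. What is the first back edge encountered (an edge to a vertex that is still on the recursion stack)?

DFS from i (visiting each vertex's neighbors in the order listed); mark gray on enter, black on exit:
i gray
  h gray
  h black
  k gray
    e gray
      e→h: h black — skip
      g gray
        g→k: k is gray → back edge
First back edge: g → k.

g->k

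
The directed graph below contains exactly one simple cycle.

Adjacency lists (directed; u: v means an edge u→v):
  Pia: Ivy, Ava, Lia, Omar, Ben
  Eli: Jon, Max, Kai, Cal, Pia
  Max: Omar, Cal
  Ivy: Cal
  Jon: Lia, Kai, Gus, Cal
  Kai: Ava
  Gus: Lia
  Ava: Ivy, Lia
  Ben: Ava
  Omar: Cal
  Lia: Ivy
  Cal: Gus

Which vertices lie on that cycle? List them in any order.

DFS with gray/black marking from Gus:
Gus gray
  Lia gray
    Ivy gray
      Cal gray
        Cal→Gus: Gus is gray → back edge
Back edge closes the cycle Gus → Lia → Ivy → Cal → Gus; its vertices are {Cal, Gus, Ivy, Lia}.

Cal, Gus, Ivy, Lia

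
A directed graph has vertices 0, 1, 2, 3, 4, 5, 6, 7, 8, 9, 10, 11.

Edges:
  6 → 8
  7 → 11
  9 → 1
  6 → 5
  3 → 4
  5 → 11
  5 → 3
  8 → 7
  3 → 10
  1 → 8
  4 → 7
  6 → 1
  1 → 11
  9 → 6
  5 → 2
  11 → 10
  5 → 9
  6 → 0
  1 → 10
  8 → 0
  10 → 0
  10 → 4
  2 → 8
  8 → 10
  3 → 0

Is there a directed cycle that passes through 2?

2 lies on a cycle iff there is a path from 2 back to itself.
Exploring from 2, it never reaches itself; equivalently, its strongly connected component is a singleton.

No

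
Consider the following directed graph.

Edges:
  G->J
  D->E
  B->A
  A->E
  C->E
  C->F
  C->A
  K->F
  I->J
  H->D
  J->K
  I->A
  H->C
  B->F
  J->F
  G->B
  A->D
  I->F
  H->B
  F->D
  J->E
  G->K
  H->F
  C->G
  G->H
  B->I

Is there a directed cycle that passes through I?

No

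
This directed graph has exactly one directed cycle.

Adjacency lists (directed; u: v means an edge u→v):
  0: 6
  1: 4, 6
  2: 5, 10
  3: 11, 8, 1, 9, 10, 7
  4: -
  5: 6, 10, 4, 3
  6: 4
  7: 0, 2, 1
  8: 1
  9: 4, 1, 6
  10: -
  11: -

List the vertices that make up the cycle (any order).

2, 3, 5, 7

DFS with gray/black marking from 3:
3 gray
  11 gray
  11 black
  8 gray
    1 gray
      4 gray
      4 black
      6 gray
        6→4: 4 black — skip
      6 black
    1 black
  8 black
  3→1: 1 black — skip
  9 gray
    9→4: 4 black — skip
    9→1: 1 black — skip
    9→6: 6 black — skip
  9 black
  10 gray
  10 black
  7 gray
    0 gray
      0→6: 6 black — skip
    0 black
    2 gray
      5 gray
        5→6: 6 black — skip
        5→10: 10 black — skip
        5→4: 4 black — skip
        5→3: 3 is gray → back edge
Back edge closes the cycle 3 → 7 → 2 → 5 → 3; its vertices are {2, 3, 5, 7}.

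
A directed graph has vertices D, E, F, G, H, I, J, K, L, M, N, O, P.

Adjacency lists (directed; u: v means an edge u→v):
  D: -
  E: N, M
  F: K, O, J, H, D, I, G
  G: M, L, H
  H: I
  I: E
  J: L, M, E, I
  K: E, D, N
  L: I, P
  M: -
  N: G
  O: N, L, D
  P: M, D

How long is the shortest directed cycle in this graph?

For each vertex v, BFS finds the shortest path from v back to v.
The shortest such closed walk is H → I → E → N → G → H, length 5.

5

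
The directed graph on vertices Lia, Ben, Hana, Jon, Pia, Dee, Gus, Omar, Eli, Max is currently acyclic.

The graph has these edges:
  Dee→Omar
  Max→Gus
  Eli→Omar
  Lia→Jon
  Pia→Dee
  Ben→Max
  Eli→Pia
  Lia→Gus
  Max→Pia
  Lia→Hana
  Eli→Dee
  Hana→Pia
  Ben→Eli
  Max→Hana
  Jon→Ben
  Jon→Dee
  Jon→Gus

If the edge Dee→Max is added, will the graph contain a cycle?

Adding Dee→Max creates a cycle iff Max can already reach Dee.
Path from Max: Max → Pia → Dee.
So Max → … → Dee → Max is a cycle.

Yes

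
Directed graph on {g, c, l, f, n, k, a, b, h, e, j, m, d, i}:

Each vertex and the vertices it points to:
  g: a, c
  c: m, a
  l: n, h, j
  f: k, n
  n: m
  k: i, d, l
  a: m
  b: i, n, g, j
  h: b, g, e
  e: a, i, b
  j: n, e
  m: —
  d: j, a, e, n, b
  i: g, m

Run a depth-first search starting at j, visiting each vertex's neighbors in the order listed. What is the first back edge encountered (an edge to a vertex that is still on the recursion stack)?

b->j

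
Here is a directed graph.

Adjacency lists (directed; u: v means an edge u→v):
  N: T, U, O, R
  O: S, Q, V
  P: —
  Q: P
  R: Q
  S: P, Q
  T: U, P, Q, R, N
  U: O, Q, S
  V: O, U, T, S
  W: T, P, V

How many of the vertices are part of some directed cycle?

5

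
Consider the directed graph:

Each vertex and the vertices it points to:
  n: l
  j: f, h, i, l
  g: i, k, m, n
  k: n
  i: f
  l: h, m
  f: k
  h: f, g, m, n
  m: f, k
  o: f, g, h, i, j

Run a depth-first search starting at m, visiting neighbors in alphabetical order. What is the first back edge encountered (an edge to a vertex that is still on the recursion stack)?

DFS from m (visiting neighbors in alphabetical order); mark gray on enter, black on exit:
m gray
  f gray
    k gray
      n gray
        l gray
          h gray
            h→f: f is gray → back edge
First back edge: h → f.

h->f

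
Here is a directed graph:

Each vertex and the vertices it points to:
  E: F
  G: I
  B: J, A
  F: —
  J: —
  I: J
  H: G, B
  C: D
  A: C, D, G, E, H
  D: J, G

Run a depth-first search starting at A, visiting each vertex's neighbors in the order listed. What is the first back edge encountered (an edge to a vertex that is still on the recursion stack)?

DFS from A (visiting each vertex's neighbors in the order listed); mark gray on enter, black on exit:
A gray
  C gray
    D gray
      J gray
      J black
      G gray
        I gray
          I→J: J black — skip
        I black
      G black
    D black
  C black
  A→D: D black — skip
  A→G: G black — skip
  E gray
    F gray
    F black
  E black
  H gray
    H→G: G black — skip
    B gray
      B→J: J black — skip
      B→A: A is gray → back edge
First back edge: B → A.

B→A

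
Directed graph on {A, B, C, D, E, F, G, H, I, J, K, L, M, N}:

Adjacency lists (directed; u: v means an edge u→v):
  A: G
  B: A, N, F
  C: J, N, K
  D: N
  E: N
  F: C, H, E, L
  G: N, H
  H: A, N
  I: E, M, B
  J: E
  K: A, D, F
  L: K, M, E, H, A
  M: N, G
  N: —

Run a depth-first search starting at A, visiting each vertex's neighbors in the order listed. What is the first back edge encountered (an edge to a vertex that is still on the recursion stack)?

DFS from A (visiting each vertex's neighbors in the order listed); mark gray on enter, black on exit:
A gray
  G gray
    N gray
    N black
    H gray
      H→A: A is gray → back edge
First back edge: H → A.

H→A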